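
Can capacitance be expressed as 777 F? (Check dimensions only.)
Yes

capacitance has SI base units: A^2 * s^4 / (kg * m^2)
F reduces to the same SI base units, so it is a valid unit for capacitance.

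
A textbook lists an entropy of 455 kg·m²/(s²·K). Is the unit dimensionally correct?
Yes

entropy has SI base units: kg * m^2 / (s^2 * K)
kg·m²/(s²·K) reduces to the same SI base units, so it is a valid unit for entropy.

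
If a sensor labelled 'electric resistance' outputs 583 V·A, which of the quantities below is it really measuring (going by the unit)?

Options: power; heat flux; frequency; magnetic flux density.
power

electric resistance should have units dimensionally equivalent to kg * m^2 / (A^2 * s^3) (e.g. Ω).
The given unit 'V·A' reduces to kg * m^2 / s^3. Of the listed options, that is the dimensionality of power.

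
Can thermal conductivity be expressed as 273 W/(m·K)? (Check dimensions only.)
Yes

thermal conductivity has SI base units: kg * m / (s^3 * K)
W/(m·K) reduces to the same SI base units, so it is a valid unit for thermal conductivity.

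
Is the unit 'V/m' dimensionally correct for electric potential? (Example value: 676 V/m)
No

electric potential has SI base units: kg * m^2 / (A * s^3)
V/m does NOT reduce to kg * m^2 / (A * s^3); a valid unit for electric potential would be e.g. V.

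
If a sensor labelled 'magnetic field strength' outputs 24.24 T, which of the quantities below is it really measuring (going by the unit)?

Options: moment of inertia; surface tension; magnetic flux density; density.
magnetic flux density

magnetic field strength should have units dimensionally equivalent to A / m (e.g. A/m).
The given unit 'T' reduces to kg / (A * s^2). Of the listed options, that is the dimensionality of magnetic flux density.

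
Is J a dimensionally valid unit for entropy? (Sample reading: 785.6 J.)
No

entropy has SI base units: kg * m^2 / (s^2 * K)
J does NOT reduce to kg * m^2 / (s^2 * K); a valid unit for entropy would be e.g. J/K.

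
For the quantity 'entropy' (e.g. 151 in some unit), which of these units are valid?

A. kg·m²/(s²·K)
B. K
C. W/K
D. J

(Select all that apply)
A

entropy has SI base units: kg * m^2 / (s^2 * K)

Checking each option against kg * m^2 / (s^2 * K):
  A. kg·m²/(s²·K): ✓ matches
  B. K: ✗ does not match
  C. W/K: ✗ does not match
  D. J: ✗ does not match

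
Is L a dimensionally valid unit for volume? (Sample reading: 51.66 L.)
Yes

volume has SI base units: m^3
L reduces to the same SI base units, so it is a valid unit for volume.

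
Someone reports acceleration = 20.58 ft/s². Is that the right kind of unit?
Yes

acceleration has SI base units: m / s^2
ft/s² reduces to the same SI base units, so it is a valid unit for acceleration.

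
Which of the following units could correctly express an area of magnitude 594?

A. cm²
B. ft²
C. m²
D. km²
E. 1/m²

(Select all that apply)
A, B, C, D

area has SI base units: m^2

Checking each option against m^2:
  A. cm²: ✓ matches
  B. ft²: ✓ matches
  C. m²: ✓ matches
  D. km²: ✓ matches
  E. 1/m²: ✗ does not match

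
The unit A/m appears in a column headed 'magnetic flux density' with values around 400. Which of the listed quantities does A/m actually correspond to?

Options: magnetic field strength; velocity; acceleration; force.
magnetic field strength

magnetic flux density should have units dimensionally equivalent to kg / (A * s^2) (e.g. T).
The given unit 'A/m' reduces to A / m. Of the listed options, that is the dimensionality of magnetic field strength.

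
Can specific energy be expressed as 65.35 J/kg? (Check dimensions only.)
Yes

specific energy has SI base units: m^2 / s^2
J/kg reduces to the same SI base units, so it is a valid unit for specific energy.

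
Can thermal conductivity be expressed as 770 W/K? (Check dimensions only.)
No

thermal conductivity has SI base units: kg * m / (s^3 * K)
W/K does NOT reduce to kg * m / (s^3 * K); a valid unit for thermal conductivity would be e.g. W/(m·K).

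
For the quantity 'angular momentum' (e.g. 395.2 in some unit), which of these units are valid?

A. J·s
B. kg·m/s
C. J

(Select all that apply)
A

angular momentum has SI base units: kg * m^2 / s

Checking each option against kg * m^2 / s:
  A. J·s: ✓ matches
  B. kg·m/s: ✗ does not match
  C. J: ✗ does not match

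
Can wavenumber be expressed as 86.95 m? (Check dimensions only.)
No

wavenumber has SI base units: 1 / m
m does NOT reduce to 1 / m; a valid unit for wavenumber would be e.g. 1/m.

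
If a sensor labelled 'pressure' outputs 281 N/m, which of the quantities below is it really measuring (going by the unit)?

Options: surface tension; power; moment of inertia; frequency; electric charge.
surface tension

pressure should have units dimensionally equivalent to kg / (m * s^2) (e.g. Pa).
The given unit 'N/m' reduces to kg / s^2. Of the listed options, that is the dimensionality of surface tension.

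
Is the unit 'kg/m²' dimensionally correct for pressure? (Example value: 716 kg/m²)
No

pressure has SI base units: kg / (m * s^2)
kg/m² does NOT reduce to kg / (m * s^2); a valid unit for pressure would be e.g. Pa.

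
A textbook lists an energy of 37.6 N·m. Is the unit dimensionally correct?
Yes

energy has SI base units: kg * m^2 / s^2
N·m reduces to the same SI base units, so it is a valid unit for energy.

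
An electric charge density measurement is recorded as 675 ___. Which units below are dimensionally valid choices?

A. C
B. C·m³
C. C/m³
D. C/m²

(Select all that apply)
C

electric charge density has SI base units: A * s / m^3

Checking each option against A * s / m^3:
  A. C: ✗ does not match
  B. C·m³: ✗ does not match
  C. C/m³: ✓ matches
  D. C/m²: ✗ does not match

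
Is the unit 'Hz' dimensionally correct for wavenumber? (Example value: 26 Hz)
No

wavenumber has SI base units: 1 / m
Hz does NOT reduce to 1 / m; a valid unit for wavenumber would be e.g. 1/m.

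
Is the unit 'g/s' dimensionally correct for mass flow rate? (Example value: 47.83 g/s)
Yes

mass flow rate has SI base units: kg / s
g/s reduces to the same SI base units, so it is a valid unit for mass flow rate.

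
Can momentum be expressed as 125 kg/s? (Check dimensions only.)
No

momentum has SI base units: kg * m / s
kg/s does NOT reduce to kg * m / s; a valid unit for momentum would be e.g. kg·m/s.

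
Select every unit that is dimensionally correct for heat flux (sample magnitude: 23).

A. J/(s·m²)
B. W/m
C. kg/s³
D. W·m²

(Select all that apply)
A, C

heat flux has SI base units: kg / s^3

Checking each option against kg / s^3:
  A. J/(s·m²): ✓ matches
  B. W/m: ✗ does not match
  C. kg/s³: ✓ matches
  D. W·m²: ✗ does not match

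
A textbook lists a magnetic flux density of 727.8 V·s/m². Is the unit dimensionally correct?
Yes

magnetic flux density has SI base units: kg / (A * s^2)
V·s/m² reduces to the same SI base units, so it is a valid unit for magnetic flux density.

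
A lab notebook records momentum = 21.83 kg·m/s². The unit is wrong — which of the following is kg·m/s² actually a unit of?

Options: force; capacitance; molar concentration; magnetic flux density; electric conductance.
force

momentum should have units dimensionally equivalent to kg * m / s (e.g. kg·m/s).
The given unit 'kg·m/s²' reduces to kg * m / s^2. Of the listed options, that is the dimensionality of force.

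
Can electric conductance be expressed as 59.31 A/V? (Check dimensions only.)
Yes

electric conductance has SI base units: A^2 * s^3 / (kg * m^2)
A/V reduces to the same SI base units, so it is a valid unit for electric conductance.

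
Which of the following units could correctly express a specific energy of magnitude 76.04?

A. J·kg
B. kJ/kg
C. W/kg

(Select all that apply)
B

specific energy has SI base units: m^2 / s^2

Checking each option against m^2 / s^2:
  A. J·kg: ✗ does not match
  B. kJ/kg: ✓ matches
  C. W/kg: ✗ does not match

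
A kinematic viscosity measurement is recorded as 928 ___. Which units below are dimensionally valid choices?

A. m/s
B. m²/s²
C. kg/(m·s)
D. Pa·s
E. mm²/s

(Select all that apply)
E

kinematic viscosity has SI base units: m^2 / s

Checking each option against m^2 / s:
  A. m/s: ✗ does not match
  B. m²/s²: ✗ does not match
  C. kg/(m·s): ✗ does not match
  D. Pa·s: ✗ does not match
  E. mm²/s: ✓ matches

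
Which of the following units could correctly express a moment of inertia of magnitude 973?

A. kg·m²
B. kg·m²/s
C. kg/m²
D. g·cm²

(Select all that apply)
A, D

moment of inertia has SI base units: kg * m^2

Checking each option against kg * m^2:
  A. kg·m²: ✓ matches
  B. kg·m²/s: ✗ does not match
  C. kg/m²: ✗ does not match
  D. g·cm²: ✓ matches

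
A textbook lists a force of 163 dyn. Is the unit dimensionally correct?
Yes

force has SI base units: kg * m / s^2
dyn reduces to the same SI base units, so it is a valid unit for force.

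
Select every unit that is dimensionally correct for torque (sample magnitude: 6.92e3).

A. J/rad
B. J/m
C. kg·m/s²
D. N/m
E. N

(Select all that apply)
A

torque has SI base units: kg * m^2 / s^2

Checking each option against kg * m^2 / s^2:
  A. J/rad: ✓ matches
  B. J/m: ✗ does not match
  C. kg·m/s²: ✗ does not match
  D. N/m: ✗ does not match
  E. N: ✗ does not match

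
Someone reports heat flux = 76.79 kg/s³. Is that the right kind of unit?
Yes

heat flux has SI base units: kg / s^3
kg/s³ reduces to the same SI base units, so it is a valid unit for heat flux.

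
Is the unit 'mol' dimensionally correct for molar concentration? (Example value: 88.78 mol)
No

molar concentration has SI base units: mol / m^3
mol does NOT reduce to mol / m^3; a valid unit for molar concentration would be e.g. mol/m³.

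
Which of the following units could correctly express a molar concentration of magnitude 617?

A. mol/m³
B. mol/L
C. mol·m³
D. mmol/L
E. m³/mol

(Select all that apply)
A, B, D

molar concentration has SI base units: mol / m^3

Checking each option against mol / m^3:
  A. mol/m³: ✓ matches
  B. mol/L: ✓ matches
  C. mol·m³: ✗ does not match
  D. mmol/L: ✓ matches
  E. m³/mol: ✗ does not match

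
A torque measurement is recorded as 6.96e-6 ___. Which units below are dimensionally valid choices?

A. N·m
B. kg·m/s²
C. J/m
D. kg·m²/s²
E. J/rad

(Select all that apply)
A, D, E

torque has SI base units: kg * m^2 / s^2

Checking each option against kg * m^2 / s^2:
  A. N·m: ✓ matches
  B. kg·m/s²: ✗ does not match
  C. J/m: ✗ does not match
  D. kg·m²/s²: ✓ matches
  E. J/rad: ✓ matches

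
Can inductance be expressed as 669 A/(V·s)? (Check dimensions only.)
No

inductance has SI base units: kg * m^2 / (A^2 * s^2)
A/(V·s) does NOT reduce to kg * m^2 / (A^2 * s^2); a valid unit for inductance would be e.g. H.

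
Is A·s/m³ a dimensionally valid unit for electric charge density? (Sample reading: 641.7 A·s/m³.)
Yes

electric charge density has SI base units: A * s / m^3
A·s/m³ reduces to the same SI base units, so it is a valid unit for electric charge density.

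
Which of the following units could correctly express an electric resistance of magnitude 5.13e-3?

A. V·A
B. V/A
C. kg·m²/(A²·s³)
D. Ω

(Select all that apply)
B, C, D

electric resistance has SI base units: kg * m^2 / (A^2 * s^3)

Checking each option against kg * m^2 / (A^2 * s^3):
  A. V·A: ✗ does not match
  B. V/A: ✓ matches
  C. kg·m²/(A²·s³): ✓ matches
  D. Ω: ✓ matches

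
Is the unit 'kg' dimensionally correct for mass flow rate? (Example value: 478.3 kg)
No

mass flow rate has SI base units: kg / s
kg does NOT reduce to kg / s; a valid unit for mass flow rate would be e.g. kg/s.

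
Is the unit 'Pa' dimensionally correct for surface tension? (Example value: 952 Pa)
No

surface tension has SI base units: kg / s^2
Pa does NOT reduce to kg / s^2; a valid unit for surface tension would be e.g. N/m.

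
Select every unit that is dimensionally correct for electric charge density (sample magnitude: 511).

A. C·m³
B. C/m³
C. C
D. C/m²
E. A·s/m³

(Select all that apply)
B, E

electric charge density has SI base units: A * s / m^3

Checking each option against A * s / m^3:
  A. C·m³: ✗ does not match
  B. C/m³: ✓ matches
  C. C: ✗ does not match
  D. C/m²: ✗ does not match
  E. A·s/m³: ✓ matches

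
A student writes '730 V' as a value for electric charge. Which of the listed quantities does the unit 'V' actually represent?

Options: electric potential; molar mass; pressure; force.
electric potential

electric charge should have units dimensionally equivalent to A * s (e.g. C).
The given unit 'V' reduces to kg * m^2 / (A * s^3). Of the listed options, that is the dimensionality of electric potential.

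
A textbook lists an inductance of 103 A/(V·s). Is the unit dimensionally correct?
No

inductance has SI base units: kg * m^2 / (A^2 * s^2)
A/(V·s) does NOT reduce to kg * m^2 / (A^2 * s^2); a valid unit for inductance would be e.g. H.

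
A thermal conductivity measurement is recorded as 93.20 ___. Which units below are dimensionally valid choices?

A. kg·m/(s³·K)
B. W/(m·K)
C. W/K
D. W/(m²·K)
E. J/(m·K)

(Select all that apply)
A, B

thermal conductivity has SI base units: kg * m / (s^3 * K)

Checking each option against kg * m / (s^3 * K):
  A. kg·m/(s³·K): ✓ matches
  B. W/(m·K): ✓ matches
  C. W/K: ✗ does not match
  D. W/(m²·K): ✗ does not match
  E. J/(m·K): ✗ does not match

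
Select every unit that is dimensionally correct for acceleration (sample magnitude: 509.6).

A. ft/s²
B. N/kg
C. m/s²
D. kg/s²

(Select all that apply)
A, B, C

acceleration has SI base units: m / s^2

Checking each option against m / s^2:
  A. ft/s²: ✓ matches
  B. N/kg: ✓ matches
  C. m/s²: ✓ matches
  D. kg/s²: ✗ does not match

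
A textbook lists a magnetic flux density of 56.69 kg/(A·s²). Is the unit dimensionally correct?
Yes

magnetic flux density has SI base units: kg / (A * s^2)
kg/(A·s²) reduces to the same SI base units, so it is a valid unit for magnetic flux density.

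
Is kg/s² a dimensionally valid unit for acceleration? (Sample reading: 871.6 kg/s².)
No

acceleration has SI base units: m / s^2
kg/s² does NOT reduce to m / s^2; a valid unit for acceleration would be e.g. m/s².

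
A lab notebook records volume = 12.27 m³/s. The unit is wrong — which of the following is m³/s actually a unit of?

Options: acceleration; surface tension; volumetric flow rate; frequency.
volumetric flow rate

volume should have units dimensionally equivalent to m^3 (e.g. m³).
The given unit 'm³/s' reduces to m^3 / s. Of the listed options, that is the dimensionality of volumetric flow rate.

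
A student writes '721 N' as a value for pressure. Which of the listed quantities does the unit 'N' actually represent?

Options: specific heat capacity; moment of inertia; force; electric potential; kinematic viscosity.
force

pressure should have units dimensionally equivalent to kg / (m * s^2) (e.g. Pa).
The given unit 'N' reduces to kg * m / s^2. Of the listed options, that is the dimensionality of force.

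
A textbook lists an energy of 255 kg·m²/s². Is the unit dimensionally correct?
Yes

energy has SI base units: kg * m^2 / s^2
kg·m²/s² reduces to the same SI base units, so it is a valid unit for energy.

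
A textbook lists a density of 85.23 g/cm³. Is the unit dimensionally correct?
Yes

density has SI base units: kg / m^3
g/cm³ reduces to the same SI base units, so it is a valid unit for density.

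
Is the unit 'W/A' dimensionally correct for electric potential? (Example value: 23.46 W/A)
Yes

electric potential has SI base units: kg * m^2 / (A * s^3)
W/A reduces to the same SI base units, so it is a valid unit for electric potential.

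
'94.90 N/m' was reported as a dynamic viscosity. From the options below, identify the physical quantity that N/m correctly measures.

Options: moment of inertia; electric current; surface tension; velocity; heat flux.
surface tension

dynamic viscosity should have units dimensionally equivalent to kg / (m * s) (e.g. Pa·s).
The given unit 'N/m' reduces to kg / s^2. Of the listed options, that is the dimensionality of surface tension.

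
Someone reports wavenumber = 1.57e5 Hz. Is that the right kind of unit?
No

wavenumber has SI base units: 1 / m
Hz does NOT reduce to 1 / m; a valid unit for wavenumber would be e.g. 1/m.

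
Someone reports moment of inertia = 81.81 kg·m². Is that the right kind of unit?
Yes

moment of inertia has SI base units: kg * m^2
kg·m² reduces to the same SI base units, so it is a valid unit for moment of inertia.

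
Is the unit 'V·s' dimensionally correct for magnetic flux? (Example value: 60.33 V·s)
Yes

magnetic flux has SI base units: kg * m^2 / (A * s^2)
V·s reduces to the same SI base units, so it is a valid unit for magnetic flux.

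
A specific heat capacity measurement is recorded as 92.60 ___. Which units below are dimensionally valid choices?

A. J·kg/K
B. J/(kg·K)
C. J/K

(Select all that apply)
B

specific heat capacity has SI base units: m^2 / (s^2 * K)

Checking each option against m^2 / (s^2 * K):
  A. J·kg/K: ✗ does not match
  B. J/(kg·K): ✓ matches
  C. J/K: ✗ does not match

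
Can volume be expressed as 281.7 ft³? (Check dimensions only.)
Yes

volume has SI base units: m^3
ft³ reduces to the same SI base units, so it is a valid unit for volume.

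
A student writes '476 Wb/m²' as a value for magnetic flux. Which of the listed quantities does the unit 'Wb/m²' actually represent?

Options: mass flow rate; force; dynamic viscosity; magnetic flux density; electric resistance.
magnetic flux density

magnetic flux should have units dimensionally equivalent to kg * m^2 / (A * s^2) (e.g. Wb).
The given unit 'Wb/m²' reduces to kg / (A * s^2). Of the listed options, that is the dimensionality of magnetic flux density.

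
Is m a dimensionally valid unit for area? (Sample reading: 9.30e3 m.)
No

area has SI base units: m^2
m does NOT reduce to m^2; a valid unit for area would be e.g. m².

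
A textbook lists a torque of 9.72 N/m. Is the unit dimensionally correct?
No

torque has SI base units: kg * m^2 / s^2
N/m does NOT reduce to kg * m^2 / s^2; a valid unit for torque would be e.g. N·m.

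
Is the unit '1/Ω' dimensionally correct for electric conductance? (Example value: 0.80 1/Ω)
Yes

electric conductance has SI base units: A^2 * s^3 / (kg * m^2)
1/Ω reduces to the same SI base units, so it is a valid unit for electric conductance.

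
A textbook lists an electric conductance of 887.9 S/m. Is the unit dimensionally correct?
No

electric conductance has SI base units: A^2 * s^3 / (kg * m^2)
S/m does NOT reduce to A^2 * s^3 / (kg * m^2); a valid unit for electric conductance would be e.g. S.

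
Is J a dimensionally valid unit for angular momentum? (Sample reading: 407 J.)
No

angular momentum has SI base units: kg * m^2 / s
J does NOT reduce to kg * m^2 / s; a valid unit for angular momentum would be e.g. kg·m²/s.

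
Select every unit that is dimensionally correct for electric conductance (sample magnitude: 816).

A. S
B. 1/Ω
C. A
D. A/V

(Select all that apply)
A, B, D

electric conductance has SI base units: A^2 * s^3 / (kg * m^2)

Checking each option against A^2 * s^3 / (kg * m^2):
  A. S: ✓ matches
  B. 1/Ω: ✓ matches
  C. A: ✗ does not match
  D. A/V: ✓ matches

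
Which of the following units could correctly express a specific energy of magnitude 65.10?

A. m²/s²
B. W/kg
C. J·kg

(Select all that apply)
A

specific energy has SI base units: m^2 / s^2

Checking each option against m^2 / s^2:
  A. m²/s²: ✓ matches
  B. W/kg: ✗ does not match
  C. J·kg: ✗ does not match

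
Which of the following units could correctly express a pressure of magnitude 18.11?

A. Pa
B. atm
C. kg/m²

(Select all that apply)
A, B

pressure has SI base units: kg / (m * s^2)

Checking each option against kg / (m * s^2):
  A. Pa: ✓ matches
  B. atm: ✓ matches
  C. kg/m²: ✗ does not match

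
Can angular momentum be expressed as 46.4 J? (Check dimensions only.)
No

angular momentum has SI base units: kg * m^2 / s
J does NOT reduce to kg * m^2 / s; a valid unit for angular momentum would be e.g. kg·m²/s.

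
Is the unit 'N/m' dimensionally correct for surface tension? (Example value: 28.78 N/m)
Yes

surface tension has SI base units: kg / s^2
N/m reduces to the same SI base units, so it is a valid unit for surface tension.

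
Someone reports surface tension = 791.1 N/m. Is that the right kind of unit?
Yes

surface tension has SI base units: kg / s^2
N/m reduces to the same SI base units, so it is a valid unit for surface tension.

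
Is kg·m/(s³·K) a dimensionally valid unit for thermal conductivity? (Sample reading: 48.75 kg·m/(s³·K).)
Yes

thermal conductivity has SI base units: kg * m / (s^3 * K)
kg·m/(s³·K) reduces to the same SI base units, so it is a valid unit for thermal conductivity.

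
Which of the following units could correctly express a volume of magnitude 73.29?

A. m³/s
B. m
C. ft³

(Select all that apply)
C

volume has SI base units: m^3

Checking each option against m^3:
  A. m³/s: ✗ does not match
  B. m: ✗ does not match
  C. ft³: ✓ matches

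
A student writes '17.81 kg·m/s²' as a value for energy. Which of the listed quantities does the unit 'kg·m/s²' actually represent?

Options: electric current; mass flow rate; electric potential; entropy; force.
force

energy should have units dimensionally equivalent to kg * m^2 / s^2 (e.g. J).
The given unit 'kg·m/s²' reduces to kg * m / s^2. Of the listed options, that is the dimensionality of force.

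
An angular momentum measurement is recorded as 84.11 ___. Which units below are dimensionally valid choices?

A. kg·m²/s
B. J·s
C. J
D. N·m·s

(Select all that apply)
A, B, D

angular momentum has SI base units: kg * m^2 / s

Checking each option against kg * m^2 / s:
  A. kg·m²/s: ✓ matches
  B. J·s: ✓ matches
  C. J: ✗ does not match
  D. N·m·s: ✓ matches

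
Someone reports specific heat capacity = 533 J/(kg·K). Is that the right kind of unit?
Yes

specific heat capacity has SI base units: m^2 / (s^2 * K)
J/(kg·K) reduces to the same SI base units, so it is a valid unit for specific heat capacity.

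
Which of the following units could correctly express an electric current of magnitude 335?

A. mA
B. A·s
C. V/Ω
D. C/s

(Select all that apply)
A, C, D

electric current has SI base units: A

Checking each option against A:
  A. mA: ✓ matches
  B. A·s: ✗ does not match
  C. V/Ω: ✓ matches
  D. C/s: ✓ matches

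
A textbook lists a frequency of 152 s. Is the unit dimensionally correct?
No

frequency has SI base units: 1 / s
s does NOT reduce to 1 / s; a valid unit for frequency would be e.g. Hz.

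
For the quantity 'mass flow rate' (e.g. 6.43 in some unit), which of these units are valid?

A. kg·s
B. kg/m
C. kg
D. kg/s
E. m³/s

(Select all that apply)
D

mass flow rate has SI base units: kg / s

Checking each option against kg / s:
  A. kg·s: ✗ does not match
  B. kg/m: ✗ does not match
  C. kg: ✗ does not match
  D. kg/s: ✓ matches
  E. m³/s: ✗ does not match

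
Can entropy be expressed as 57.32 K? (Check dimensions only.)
No

entropy has SI base units: kg * m^2 / (s^2 * K)
K does NOT reduce to kg * m^2 / (s^2 * K); a valid unit for entropy would be e.g. J/K.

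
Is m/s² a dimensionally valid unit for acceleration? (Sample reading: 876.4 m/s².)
Yes

acceleration has SI base units: m / s^2
m/s² reduces to the same SI base units, so it is a valid unit for acceleration.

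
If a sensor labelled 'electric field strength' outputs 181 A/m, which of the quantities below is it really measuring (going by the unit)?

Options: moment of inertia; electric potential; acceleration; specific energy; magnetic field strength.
magnetic field strength

electric field strength should have units dimensionally equivalent to kg * m / (A * s^3) (e.g. V/m).
The given unit 'A/m' reduces to A / m. Of the listed options, that is the dimensionality of magnetic field strength.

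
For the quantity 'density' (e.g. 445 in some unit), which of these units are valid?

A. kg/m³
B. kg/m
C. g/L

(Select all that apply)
A, C

density has SI base units: kg / m^3

Checking each option against kg / m^3:
  A. kg/m³: ✓ matches
  B. kg/m: ✗ does not match
  C. g/L: ✓ matches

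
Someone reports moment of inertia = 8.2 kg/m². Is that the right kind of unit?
No

moment of inertia has SI base units: kg * m^2
kg/m² does NOT reduce to kg * m^2; a valid unit for moment of inertia would be e.g. kg·m².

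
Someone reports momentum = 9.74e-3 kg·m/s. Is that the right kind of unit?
Yes

momentum has SI base units: kg * m / s
kg·m/s reduces to the same SI base units, so it is a valid unit for momentum.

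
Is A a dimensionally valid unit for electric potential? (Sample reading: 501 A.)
No

electric potential has SI base units: kg * m^2 / (A * s^3)
A does NOT reduce to kg * m^2 / (A * s^3); a valid unit for electric potential would be e.g. V.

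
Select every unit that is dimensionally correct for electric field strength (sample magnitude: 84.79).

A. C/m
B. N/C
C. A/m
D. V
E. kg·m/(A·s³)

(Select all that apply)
B, E

electric field strength has SI base units: kg * m / (A * s^3)

Checking each option against kg * m / (A * s^3):
  A. C/m: ✗ does not match
  B. N/C: ✓ matches
  C. A/m: ✗ does not match
  D. V: ✗ does not match
  E. kg·m/(A·s³): ✓ matches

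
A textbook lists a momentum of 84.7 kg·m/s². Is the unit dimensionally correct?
No

momentum has SI base units: kg * m / s
kg·m/s² does NOT reduce to kg * m / s; a valid unit for momentum would be e.g. kg·m/s.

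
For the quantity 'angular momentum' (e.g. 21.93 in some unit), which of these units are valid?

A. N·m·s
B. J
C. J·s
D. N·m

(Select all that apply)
A, C

angular momentum has SI base units: kg * m^2 / s

Checking each option against kg * m^2 / s:
  A. N·m·s: ✓ matches
  B. J: ✗ does not match
  C. J·s: ✓ matches
  D. N·m: ✗ does not match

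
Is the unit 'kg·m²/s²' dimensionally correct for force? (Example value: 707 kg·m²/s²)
No

force has SI base units: kg * m / s^2
kg·m²/s² does NOT reduce to kg * m / s^2; a valid unit for force would be e.g. N.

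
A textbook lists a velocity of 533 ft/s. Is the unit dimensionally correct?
Yes

velocity has SI base units: m / s
ft/s reduces to the same SI base units, so it is a valid unit for velocity.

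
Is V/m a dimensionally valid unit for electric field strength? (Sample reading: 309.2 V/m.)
Yes

electric field strength has SI base units: kg * m / (A * s^3)
V/m reduces to the same SI base units, so it is a valid unit for electric field strength.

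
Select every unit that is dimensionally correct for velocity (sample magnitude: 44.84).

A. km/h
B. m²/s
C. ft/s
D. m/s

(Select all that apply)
A, C, D

velocity has SI base units: m / s

Checking each option against m / s:
  A. km/h: ✓ matches
  B. m²/s: ✗ does not match
  C. ft/s: ✓ matches
  D. m/s: ✓ matches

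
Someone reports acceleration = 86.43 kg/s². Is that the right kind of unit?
No

acceleration has SI base units: m / s^2
kg/s² does NOT reduce to m / s^2; a valid unit for acceleration would be e.g. m/s².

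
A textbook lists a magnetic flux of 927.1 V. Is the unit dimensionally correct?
No

magnetic flux has SI base units: kg * m^2 / (A * s^2)
V does NOT reduce to kg * m^2 / (A * s^2); a valid unit for magnetic flux would be e.g. Wb.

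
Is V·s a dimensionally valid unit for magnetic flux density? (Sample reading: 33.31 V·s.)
No

magnetic flux density has SI base units: kg / (A * s^2)
V·s does NOT reduce to kg / (A * s^2); a valid unit for magnetic flux density would be e.g. T.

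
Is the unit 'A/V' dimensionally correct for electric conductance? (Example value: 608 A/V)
Yes

electric conductance has SI base units: A^2 * s^3 / (kg * m^2)
A/V reduces to the same SI base units, so it is a valid unit for electric conductance.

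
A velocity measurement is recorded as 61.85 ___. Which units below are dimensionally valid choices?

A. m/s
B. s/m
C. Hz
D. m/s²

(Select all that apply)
A

velocity has SI base units: m / s

Checking each option against m / s:
  A. m/s: ✓ matches
  B. s/m: ✗ does not match
  C. Hz: ✗ does not match
  D. m/s²: ✗ does not match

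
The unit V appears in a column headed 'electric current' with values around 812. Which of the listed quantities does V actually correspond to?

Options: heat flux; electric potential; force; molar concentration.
electric potential

electric current should have units dimensionally equivalent to A (e.g. A).
The given unit 'V' reduces to kg * m^2 / (A * s^3). Of the listed options, that is the dimensionality of electric potential.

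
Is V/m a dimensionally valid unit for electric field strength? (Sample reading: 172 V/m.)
Yes

electric field strength has SI base units: kg * m / (A * s^3)
V/m reduces to the same SI base units, so it is a valid unit for electric field strength.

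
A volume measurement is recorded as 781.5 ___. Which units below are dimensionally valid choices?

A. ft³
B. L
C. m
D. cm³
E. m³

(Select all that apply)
A, B, D, E

volume has SI base units: m^3

Checking each option against m^3:
  A. ft³: ✓ matches
  B. L: ✓ matches
  C. m: ✗ does not match
  D. cm³: ✓ matches
  E. m³: ✓ matches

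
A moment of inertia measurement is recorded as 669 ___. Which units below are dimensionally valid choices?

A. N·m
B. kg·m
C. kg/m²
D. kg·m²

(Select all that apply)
D

moment of inertia has SI base units: kg * m^2

Checking each option against kg * m^2:
  A. N·m: ✗ does not match
  B. kg·m: ✗ does not match
  C. kg/m²: ✗ does not match
  D. kg·m²: ✓ matches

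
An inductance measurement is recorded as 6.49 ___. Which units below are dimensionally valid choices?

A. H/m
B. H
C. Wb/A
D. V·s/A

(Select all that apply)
B, C, D

inductance has SI base units: kg * m^2 / (A^2 * s^2)

Checking each option against kg * m^2 / (A^2 * s^2):
  A. H/m: ✗ does not match
  B. H: ✓ matches
  C. Wb/A: ✓ matches
  D. V·s/A: ✓ matches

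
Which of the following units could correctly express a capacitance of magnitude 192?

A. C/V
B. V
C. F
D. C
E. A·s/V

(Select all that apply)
A, C, E

capacitance has SI base units: A^2 * s^4 / (kg * m^2)

Checking each option against A^2 * s^4 / (kg * m^2):
  A. C/V: ✓ matches
  B. V: ✗ does not match
  C. F: ✓ matches
  D. C: ✗ does not match
  E. A·s/V: ✓ matches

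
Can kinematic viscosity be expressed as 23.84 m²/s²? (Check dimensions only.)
No

kinematic viscosity has SI base units: m^2 / s
m²/s² does NOT reduce to m^2 / s; a valid unit for kinematic viscosity would be e.g. m²/s.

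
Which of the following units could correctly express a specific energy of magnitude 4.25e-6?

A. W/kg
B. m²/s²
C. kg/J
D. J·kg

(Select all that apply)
B

specific energy has SI base units: m^2 / s^2

Checking each option against m^2 / s^2:
  A. W/kg: ✗ does not match
  B. m²/s²: ✓ matches
  C. kg/J: ✗ does not match
  D. J·kg: ✗ does not match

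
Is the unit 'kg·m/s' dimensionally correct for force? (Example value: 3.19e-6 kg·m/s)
No

force has SI base units: kg * m / s^2
kg·m/s does NOT reduce to kg * m / s^2; a valid unit for force would be e.g. N.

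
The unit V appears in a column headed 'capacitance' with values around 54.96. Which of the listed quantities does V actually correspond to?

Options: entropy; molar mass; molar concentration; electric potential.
electric potential

capacitance should have units dimensionally equivalent to A^2 * s^4 / (kg * m^2) (e.g. F).
The given unit 'V' reduces to kg * m^2 / (A * s^3). Of the listed options, that is the dimensionality of electric potential.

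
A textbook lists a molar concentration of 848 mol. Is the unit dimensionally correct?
No

molar concentration has SI base units: mol / m^3
mol does NOT reduce to mol / m^3; a valid unit for molar concentration would be e.g. mol/m³.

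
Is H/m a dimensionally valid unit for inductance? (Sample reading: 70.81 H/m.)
No

inductance has SI base units: kg * m^2 / (A^2 * s^2)
H/m does NOT reduce to kg * m^2 / (A^2 * s^2); a valid unit for inductance would be e.g. H.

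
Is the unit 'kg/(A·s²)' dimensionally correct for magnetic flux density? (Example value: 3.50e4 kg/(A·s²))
Yes

magnetic flux density has SI base units: kg / (A * s^2)
kg/(A·s²) reduces to the same SI base units, so it is a valid unit for magnetic flux density.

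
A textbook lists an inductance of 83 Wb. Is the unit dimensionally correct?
No

inductance has SI base units: kg * m^2 / (A^2 * s^2)
Wb does NOT reduce to kg * m^2 / (A^2 * s^2); a valid unit for inductance would be e.g. H.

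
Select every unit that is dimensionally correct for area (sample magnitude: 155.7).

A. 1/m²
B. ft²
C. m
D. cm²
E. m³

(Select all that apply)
B, D

area has SI base units: m^2

Checking each option against m^2:
  A. 1/m²: ✗ does not match
  B. ft²: ✓ matches
  C. m: ✗ does not match
  D. cm²: ✓ matches
  E. m³: ✗ does not match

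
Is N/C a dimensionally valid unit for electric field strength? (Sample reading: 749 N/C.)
Yes

electric field strength has SI base units: kg * m / (A * s^3)
N/C reduces to the same SI base units, so it is a valid unit for electric field strength.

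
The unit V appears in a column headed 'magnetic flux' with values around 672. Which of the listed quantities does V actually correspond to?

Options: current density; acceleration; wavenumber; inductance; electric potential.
electric potential

magnetic flux should have units dimensionally equivalent to kg * m^2 / (A * s^2) (e.g. Wb).
The given unit 'V' reduces to kg * m^2 / (A * s^3). Of the listed options, that is the dimensionality of electric potential.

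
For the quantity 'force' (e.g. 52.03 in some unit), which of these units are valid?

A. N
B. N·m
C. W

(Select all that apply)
A

force has SI base units: kg * m / s^2

Checking each option against kg * m / s^2:
  A. N: ✓ matches
  B. N·m: ✗ does not match
  C. W: ✗ does not match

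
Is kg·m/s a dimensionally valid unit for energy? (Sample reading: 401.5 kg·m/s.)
No

energy has SI base units: kg * m^2 / s^2
kg·m/s does NOT reduce to kg * m^2 / s^2; a valid unit for energy would be e.g. J.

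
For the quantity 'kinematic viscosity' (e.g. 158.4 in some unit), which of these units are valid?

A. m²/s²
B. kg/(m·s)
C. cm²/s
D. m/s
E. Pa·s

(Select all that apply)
C

kinematic viscosity has SI base units: m^2 / s

Checking each option against m^2 / s:
  A. m²/s²: ✗ does not match
  B. kg/(m·s): ✗ does not match
  C. cm²/s: ✓ matches
  D. m/s: ✗ does not match
  E. Pa·s: ✗ does not match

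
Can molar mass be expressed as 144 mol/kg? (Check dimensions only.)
No

molar mass has SI base units: kg / mol
mol/kg does NOT reduce to kg / mol; a valid unit for molar mass would be e.g. kg/mol.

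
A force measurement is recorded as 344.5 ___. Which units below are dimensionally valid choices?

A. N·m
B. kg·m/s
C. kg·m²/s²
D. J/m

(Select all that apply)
D

force has SI base units: kg * m / s^2

Checking each option against kg * m / s^2:
  A. N·m: ✗ does not match
  B. kg·m/s: ✗ does not match
  C. kg·m²/s²: ✗ does not match
  D. J/m: ✓ matches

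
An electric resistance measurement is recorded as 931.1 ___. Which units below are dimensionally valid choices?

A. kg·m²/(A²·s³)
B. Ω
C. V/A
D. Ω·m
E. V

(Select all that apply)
A, B, C

electric resistance has SI base units: kg * m^2 / (A^2 * s^3)

Checking each option against kg * m^2 / (A^2 * s^3):
  A. kg·m²/(A²·s³): ✓ matches
  B. Ω: ✓ matches
  C. V/A: ✓ matches
  D. Ω·m: ✗ does not match
  E. V: ✗ does not match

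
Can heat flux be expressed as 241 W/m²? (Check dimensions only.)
Yes

heat flux has SI base units: kg / s^3
W/m² reduces to the same SI base units, so it is a valid unit for heat flux.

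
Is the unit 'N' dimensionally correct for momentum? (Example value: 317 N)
No

momentum has SI base units: kg * m / s
N does NOT reduce to kg * m / s; a valid unit for momentum would be e.g. kg·m/s.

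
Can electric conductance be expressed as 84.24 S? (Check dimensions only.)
Yes

electric conductance has SI base units: A^2 * s^3 / (kg * m^2)
S reduces to the same SI base units, so it is a valid unit for electric conductance.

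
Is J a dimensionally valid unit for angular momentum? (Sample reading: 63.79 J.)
No

angular momentum has SI base units: kg * m^2 / s
J does NOT reduce to kg * m^2 / s; a valid unit for angular momentum would be e.g. kg·m²/s.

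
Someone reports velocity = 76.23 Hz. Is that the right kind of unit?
No

velocity has SI base units: m / s
Hz does NOT reduce to m / s; a valid unit for velocity would be e.g. m/s.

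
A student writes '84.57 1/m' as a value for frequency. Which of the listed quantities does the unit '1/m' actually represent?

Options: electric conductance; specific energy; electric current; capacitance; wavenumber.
wavenumber

frequency should have units dimensionally equivalent to 1 / s (e.g. Hz).
The given unit '1/m' reduces to 1 / m. Of the listed options, that is the dimensionality of wavenumber.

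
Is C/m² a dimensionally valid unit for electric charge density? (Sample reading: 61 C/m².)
No

electric charge density has SI base units: A * s / m^3
C/m² does NOT reduce to A * s / m^3; a valid unit for electric charge density would be e.g. C/m³.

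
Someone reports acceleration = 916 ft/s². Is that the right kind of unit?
Yes

acceleration has SI base units: m / s^2
ft/s² reduces to the same SI base units, so it is a valid unit for acceleration.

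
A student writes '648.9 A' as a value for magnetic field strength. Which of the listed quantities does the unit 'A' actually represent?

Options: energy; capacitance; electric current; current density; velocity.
electric current

magnetic field strength should have units dimensionally equivalent to A / m (e.g. A/m).
The given unit 'A' reduces to A. Of the listed options, that is the dimensionality of electric current.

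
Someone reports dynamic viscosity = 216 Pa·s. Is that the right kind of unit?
Yes

dynamic viscosity has SI base units: kg / (m * s)
Pa·s reduces to the same SI base units, so it is a valid unit for dynamic viscosity.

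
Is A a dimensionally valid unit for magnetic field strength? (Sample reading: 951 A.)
No

magnetic field strength has SI base units: A / m
A does NOT reduce to A / m; a valid unit for magnetic field strength would be e.g. A/m.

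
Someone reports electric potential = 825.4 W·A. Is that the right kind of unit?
No

electric potential has SI base units: kg * m^2 / (A * s^3)
W·A does NOT reduce to kg * m^2 / (A * s^3); a valid unit for electric potential would be e.g. V.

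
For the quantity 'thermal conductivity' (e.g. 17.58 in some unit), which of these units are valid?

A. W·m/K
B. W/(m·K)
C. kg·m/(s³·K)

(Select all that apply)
B, C

thermal conductivity has SI base units: kg * m / (s^3 * K)

Checking each option against kg * m / (s^3 * K):
  A. W·m/K: ✗ does not match
  B. W/(m·K): ✓ matches
  C. kg·m/(s³·K): ✓ matches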